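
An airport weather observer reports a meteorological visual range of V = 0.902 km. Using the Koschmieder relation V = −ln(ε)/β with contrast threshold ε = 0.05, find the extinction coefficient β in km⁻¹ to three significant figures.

3.32 km⁻¹

β = −ln(0.05) / V = 2.996 / 0.902 = 3.3212 km⁻¹.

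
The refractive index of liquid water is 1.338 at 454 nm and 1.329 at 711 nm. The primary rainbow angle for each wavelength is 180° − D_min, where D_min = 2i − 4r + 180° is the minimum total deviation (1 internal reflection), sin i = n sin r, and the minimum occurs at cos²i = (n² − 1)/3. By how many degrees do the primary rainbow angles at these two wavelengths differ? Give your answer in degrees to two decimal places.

At 454 nm (n = 1.338): cos²i = 0.26341 → i = 59.120°, r = 39.899°, D_min = 138.643°, rainbow angle = 41.357°.
At 711 nm (n = 1.329): cos²i = 0.25541 → i = 59.643°, r = 40.487°, D_min = 137.337°, rainbow angle = 42.663°.
Angular width = |41.357° − 42.663°| = 1.307°.

1.31°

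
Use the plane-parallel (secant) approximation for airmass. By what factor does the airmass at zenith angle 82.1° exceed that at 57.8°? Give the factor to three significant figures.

3.88

X(82.1°)/X(57.8°) = sec 82.1° / sec 57.8° = cos 57.8° / cos 82.1° = 0.5329/0.1374 = 3.8770.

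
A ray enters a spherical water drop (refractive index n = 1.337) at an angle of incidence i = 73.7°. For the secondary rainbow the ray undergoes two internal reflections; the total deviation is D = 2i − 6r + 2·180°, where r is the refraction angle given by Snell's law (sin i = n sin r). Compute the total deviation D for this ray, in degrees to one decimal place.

sin r = sin 73.7° / 1.337 = 0.9598/1.337 = 0.7179; r = 45.88°.
D = 2·73.7° − 6·45.88° + 2·180° = 147.40° − 275.28° + 360° = 232.12°.

232.1°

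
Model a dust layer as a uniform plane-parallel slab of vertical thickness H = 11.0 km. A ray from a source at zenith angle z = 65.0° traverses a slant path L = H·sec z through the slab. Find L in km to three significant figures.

26.0 km

sec z = 1/cos 65.0° = 2.3662.
L = 11.0 × 2.3662 = 26.028 km.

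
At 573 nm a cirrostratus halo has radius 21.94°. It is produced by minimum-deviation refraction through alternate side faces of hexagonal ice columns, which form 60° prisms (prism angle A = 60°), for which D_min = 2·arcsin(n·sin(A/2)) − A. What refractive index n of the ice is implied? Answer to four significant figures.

Rearranging: n = sin((D_min + A)/2) / sin(A/2).
(D_min + A)/2 = (21.94° + 60°)/2 = 40.970°.
n = sin 40.970° / sin 30° = 0.6557 / 0.5000 = 1.3113.

1.311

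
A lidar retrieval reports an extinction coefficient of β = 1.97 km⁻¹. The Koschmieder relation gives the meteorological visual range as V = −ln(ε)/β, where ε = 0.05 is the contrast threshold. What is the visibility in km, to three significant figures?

V = −ln(0.05) / 1.97 = 2.996 / 1.97 = 1.5207 km.

1.52 km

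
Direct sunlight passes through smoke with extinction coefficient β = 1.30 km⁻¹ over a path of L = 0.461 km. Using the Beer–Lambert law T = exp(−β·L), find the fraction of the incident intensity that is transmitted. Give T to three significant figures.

τ = β·L = 1.30 × 0.461 = 0.5993.
T = exp(−0.5993) = 0.5492.

0.549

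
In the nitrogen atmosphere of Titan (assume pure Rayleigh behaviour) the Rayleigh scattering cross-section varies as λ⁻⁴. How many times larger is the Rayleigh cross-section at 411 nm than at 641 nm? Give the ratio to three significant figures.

5.92

Rayleigh scattering ∝ λ⁻⁴, so the ratio of coefficients is the inverse fourth power of the wavelength ratio.
σ(411)/σ(641) = (641/411)⁴ = (1.5596)⁴ = 5.916.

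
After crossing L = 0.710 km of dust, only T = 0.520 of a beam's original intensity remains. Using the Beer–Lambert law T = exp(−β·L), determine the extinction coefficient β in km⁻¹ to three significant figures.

0.921 km⁻¹

Beer–Lambert: T = exp(−βL) ⇒ β = −ln(T)/L = −ln(0.520)/0.710 = 0.6539/0.710 = 0.921 km⁻¹.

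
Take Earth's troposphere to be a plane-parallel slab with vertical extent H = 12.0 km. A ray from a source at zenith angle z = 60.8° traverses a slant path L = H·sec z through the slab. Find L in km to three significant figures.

24.6 km

sec z = 1/cos 60.8° = 2.0498.
L = 12.0 × 2.0498 = 24.597 km.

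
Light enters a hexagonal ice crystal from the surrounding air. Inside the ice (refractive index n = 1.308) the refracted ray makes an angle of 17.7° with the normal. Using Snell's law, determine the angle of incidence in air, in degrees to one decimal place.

Snell: sin θ_i = n · sin θ_r = 1.308 × sin 17.7° = 1.308 × 0.3040 = 0.3977.
θ_i = arcsin(0.3977) = 23.43°.

23.4°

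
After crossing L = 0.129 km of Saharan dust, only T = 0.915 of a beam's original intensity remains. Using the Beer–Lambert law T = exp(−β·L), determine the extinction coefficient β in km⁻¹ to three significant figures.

0.689 km⁻¹

Beer–Lambert: T = exp(−βL) ⇒ β = −ln(T)/L = −ln(0.915)/0.129 = 0.0888/0.129 = 0.6886 km⁻¹.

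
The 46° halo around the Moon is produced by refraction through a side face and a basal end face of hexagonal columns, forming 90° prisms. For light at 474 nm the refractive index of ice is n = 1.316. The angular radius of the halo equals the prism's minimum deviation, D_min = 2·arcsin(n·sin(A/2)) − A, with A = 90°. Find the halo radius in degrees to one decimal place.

47.0°

n·sin(A/2) = 1.316 × sin 45° = 1.316 × 0.7071 = 0.9306.
D_min = 2·arcsin(0.9306) − 90° = 2 × 68.521° − 90° = 47.042°.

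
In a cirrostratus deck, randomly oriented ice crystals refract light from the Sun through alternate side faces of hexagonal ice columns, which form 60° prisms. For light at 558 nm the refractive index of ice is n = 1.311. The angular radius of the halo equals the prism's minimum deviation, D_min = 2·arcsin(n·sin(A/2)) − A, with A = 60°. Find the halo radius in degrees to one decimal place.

n·sin(A/2) = 1.311 × sin 30° = 1.311 × 0.5000 = 0.6555.
D_min = 2·arcsin(0.6555) − 60° = 2 × 40.958° − 60° = 21.915°.

21.9°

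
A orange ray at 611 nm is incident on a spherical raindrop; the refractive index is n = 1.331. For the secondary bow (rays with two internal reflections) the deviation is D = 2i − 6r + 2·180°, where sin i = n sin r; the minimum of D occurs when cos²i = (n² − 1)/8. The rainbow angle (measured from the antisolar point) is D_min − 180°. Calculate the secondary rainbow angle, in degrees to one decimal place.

cos²i = (1.77156 − 1)/8 = 0.09645; i = arccos(0.31056) = 71.907°.
sin r = sin 71.907°/1.331 = 0.71417; r = 45.575°.
D_min = 2·71.907° − 6·45.575° + 360° = 230.365°.
Rainbow angle = D_min − 180° = 50.365°.

50.4°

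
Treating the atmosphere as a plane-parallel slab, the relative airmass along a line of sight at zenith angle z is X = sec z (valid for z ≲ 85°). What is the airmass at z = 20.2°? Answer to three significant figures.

X = sec z = 1/cos 20.2° = 1/0.9385 = 1.0655.

1.07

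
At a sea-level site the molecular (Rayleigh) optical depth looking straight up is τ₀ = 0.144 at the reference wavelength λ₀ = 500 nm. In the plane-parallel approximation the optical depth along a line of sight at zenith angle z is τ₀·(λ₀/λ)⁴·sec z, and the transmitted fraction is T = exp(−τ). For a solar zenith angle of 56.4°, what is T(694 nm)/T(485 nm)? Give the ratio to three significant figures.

Airmass: sec 56.4° = 1.8070.
τ(694 nm) = 0.144 × (500/694)⁴ × 1.8070 = 0.144 × 0.2694 × 1.8070 = 0.0701.
τ(485 nm) = 0.144 × (500/485)⁴ × 1.8070 = 0.144 × 1.1296 × 1.8070 = 0.2939.
T(694)/T(485) = exp(τ_B − τ_A) = exp(0.2238) = 1.2508.

1.25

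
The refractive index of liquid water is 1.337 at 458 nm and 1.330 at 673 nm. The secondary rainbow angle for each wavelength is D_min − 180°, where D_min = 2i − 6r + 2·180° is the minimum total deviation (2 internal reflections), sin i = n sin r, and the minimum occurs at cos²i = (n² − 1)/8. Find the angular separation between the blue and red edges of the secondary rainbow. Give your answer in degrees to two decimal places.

1.83°

At 458 nm (n = 1.337): cos²i = 0.09845 → i = 71.714°, r = 45.249°, D_min = 231.934°, rainbow angle = 51.934°.
At 673 nm (n = 1.330): cos²i = 0.09611 → i = 71.940°, r = 45.630°, D_min = 230.101°, rainbow angle = 50.101°.
Angular width = |51.934° − 50.101°| = 1.832°.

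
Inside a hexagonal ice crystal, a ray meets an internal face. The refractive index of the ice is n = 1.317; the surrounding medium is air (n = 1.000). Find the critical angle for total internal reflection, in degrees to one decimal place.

sin θ_c = n_air / n = 1.000 / 1.317 = 0.7593.
θ_c = arcsin(0.7593) = 49.40°.

49.4°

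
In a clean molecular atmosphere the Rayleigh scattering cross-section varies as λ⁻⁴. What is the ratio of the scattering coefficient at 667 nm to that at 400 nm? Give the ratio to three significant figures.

0.129

Rayleigh scattering ∝ λ⁻⁴, so the ratio of coefficients is the inverse fourth power of the wavelength ratio.
σ(667)/σ(400) = (400/667)⁴ = (0.5997)⁴ = 0.1293.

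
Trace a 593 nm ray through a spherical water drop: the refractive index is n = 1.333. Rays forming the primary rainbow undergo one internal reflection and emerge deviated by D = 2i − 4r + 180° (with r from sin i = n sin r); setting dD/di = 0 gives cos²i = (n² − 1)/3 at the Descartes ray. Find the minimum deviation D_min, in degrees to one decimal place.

cos²i = (1.77689 − 1)/3 = 0.25896; i = arccos(0.50888) = 59.410°.
sin r = sin 59.410°/1.333 = 0.64579; r = 40.225°.
D_min = 2·59.410° − 4·40.225° + 180° = 137.922°.

137.9°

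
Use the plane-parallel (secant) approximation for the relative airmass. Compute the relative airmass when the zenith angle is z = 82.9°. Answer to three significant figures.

X = sec z = 1/cos 82.9° = 1/0.1236 = 8.0905.

8.09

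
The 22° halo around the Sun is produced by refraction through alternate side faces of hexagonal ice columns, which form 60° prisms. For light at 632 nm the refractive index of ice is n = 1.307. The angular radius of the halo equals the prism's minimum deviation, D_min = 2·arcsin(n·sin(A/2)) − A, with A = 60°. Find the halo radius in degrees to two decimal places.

21.61°

n·sin(A/2) = 1.307 × sin 30° = 1.307 × 0.5000 = 0.6535.
D_min = 2·arcsin(0.6535) − 60° = 2 × 40.806° − 60° = 21.612°.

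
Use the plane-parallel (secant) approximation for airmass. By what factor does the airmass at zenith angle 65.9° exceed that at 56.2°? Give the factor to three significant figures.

X(65.9°)/X(56.2°) = sec 65.9° / sec 56.2° = cos 56.2° / cos 65.9° = 0.5563/0.4083 = 1.3624.

1.36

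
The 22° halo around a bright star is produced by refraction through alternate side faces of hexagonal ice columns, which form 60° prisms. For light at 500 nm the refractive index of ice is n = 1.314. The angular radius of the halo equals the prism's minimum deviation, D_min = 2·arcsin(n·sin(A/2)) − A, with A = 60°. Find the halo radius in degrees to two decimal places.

n·sin(A/2) = 1.314 × sin 30° = 1.314 × 0.5000 = 0.6570.
D_min = 2·arcsin(0.6570) − 60° = 2 × 41.071° − 60° = 22.143°.

22.14°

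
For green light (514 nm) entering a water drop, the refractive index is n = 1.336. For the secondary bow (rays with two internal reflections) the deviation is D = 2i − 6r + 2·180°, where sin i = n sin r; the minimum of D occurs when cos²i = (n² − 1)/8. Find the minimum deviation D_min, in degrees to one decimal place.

cos²i = (1.78490 − 1)/8 = 0.09811; i = arccos(0.31323) = 71.746°.
sin r = sin 71.746°/1.336 = 0.71084; r = 45.303°.
D_min = 2·71.746° − 6·45.303° + 360° = 231.674°.

231.7°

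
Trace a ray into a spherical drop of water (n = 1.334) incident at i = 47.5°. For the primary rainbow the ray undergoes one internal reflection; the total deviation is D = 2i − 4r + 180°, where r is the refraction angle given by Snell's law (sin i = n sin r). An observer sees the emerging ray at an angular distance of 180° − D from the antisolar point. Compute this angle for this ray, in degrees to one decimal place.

sin r = sin 47.5° / 1.334 = 0.7373/1.334 = 0.5527; r = 33.55°.
D = 2·47.5° − 4·33.55° + 180° = 95.00° − 134.20° + 180° = 140.80°.
Angle from antisolar point = 180° − D = 39.20°.

39.2°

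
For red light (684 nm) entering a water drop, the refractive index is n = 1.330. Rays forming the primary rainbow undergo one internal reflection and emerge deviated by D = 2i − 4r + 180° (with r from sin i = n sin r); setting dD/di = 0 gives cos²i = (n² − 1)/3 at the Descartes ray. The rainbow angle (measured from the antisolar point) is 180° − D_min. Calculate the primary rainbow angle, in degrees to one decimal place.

42.5°

cos²i = (1.76890 − 1)/3 = 0.25630; i = arccos(0.50626) = 59.585°.
sin r = sin 59.585°/1.330 = 0.64841; r = 40.422°.
D_min = 2·59.585° − 4·40.422° + 180° = 137.484°.
Rainbow angle = 180° − D_min = 42.516°.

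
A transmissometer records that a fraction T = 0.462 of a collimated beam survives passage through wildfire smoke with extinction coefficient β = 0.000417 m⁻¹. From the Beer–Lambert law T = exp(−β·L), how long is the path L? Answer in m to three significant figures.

1850 m

Beer–Lambert: T = exp(−βL) ⇒ L = −ln(T)/β = −ln(0.462)/0.000417 = 0.7722/0.000417 = 1852 m.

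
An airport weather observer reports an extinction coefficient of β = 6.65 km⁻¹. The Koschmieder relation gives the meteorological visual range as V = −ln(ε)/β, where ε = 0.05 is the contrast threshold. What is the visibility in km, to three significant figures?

0.450 km

V = −ln(0.05) / 6.65 = 2.996 / 6.65 = 0.4505 km.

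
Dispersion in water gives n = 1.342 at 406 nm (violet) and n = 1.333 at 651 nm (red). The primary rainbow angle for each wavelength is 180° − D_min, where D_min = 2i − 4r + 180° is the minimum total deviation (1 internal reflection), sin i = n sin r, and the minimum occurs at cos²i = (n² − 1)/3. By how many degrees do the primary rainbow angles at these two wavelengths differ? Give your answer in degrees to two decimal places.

1.29°

At 406 nm (n = 1.342): cos²i = 0.26699 → i = 58.888°, r = 39.641°, D_min = 139.213°, rainbow angle = 40.787°.
At 651 nm (n = 1.333): cos²i = 0.25896 → i = 59.410°, r = 40.225°, D_min = 137.922°, rainbow angle = 42.078°.
Angular width = |40.787° − 42.078°| = 1.291°.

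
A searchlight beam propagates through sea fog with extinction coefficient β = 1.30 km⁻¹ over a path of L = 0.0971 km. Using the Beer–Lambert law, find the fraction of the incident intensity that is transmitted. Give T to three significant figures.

τ = β·L = 1.30 × 0.0971 = 0.1262.
T = exp(−0.1262) = 0.8814.

0.881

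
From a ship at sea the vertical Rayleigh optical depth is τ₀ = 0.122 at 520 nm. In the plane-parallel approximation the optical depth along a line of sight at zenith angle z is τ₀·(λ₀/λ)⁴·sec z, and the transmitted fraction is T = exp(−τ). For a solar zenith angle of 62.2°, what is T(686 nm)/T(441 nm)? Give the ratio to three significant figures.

Airmass: sec 62.2° = 2.1441.
τ(686 nm) = 0.122 × (520/686)⁴ × 2.1441 = 0.122 × 0.3302 × 2.1441 = 0.0864.
τ(441 nm) = 0.122 × (520/441)⁴ × 2.1441 = 0.122 × 1.9331 × 2.1441 = 0.5057.
T(686)/T(441) = exp(τ_B − τ_A) = exp(0.4193) = 1.5209.

1.52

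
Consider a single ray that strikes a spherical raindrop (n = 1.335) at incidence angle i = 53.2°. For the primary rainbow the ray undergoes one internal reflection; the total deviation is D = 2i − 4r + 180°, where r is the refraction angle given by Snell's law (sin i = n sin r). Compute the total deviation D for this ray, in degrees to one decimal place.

sin r = sin 53.2° / 1.335 = 0.8007/1.335 = 0.5998; r = 36.86°.
D = 2·53.2° − 4·36.86° + 180° = 106.40° − 147.42° + 180° = 138.98°.

139.0°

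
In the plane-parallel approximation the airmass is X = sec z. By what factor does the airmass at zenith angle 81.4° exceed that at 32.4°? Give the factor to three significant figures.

X(81.4°)/X(32.4°) = sec 81.4° / sec 32.4° = cos 32.4° / cos 81.4° = 0.8443/0.1495 = 5.6463.

5.65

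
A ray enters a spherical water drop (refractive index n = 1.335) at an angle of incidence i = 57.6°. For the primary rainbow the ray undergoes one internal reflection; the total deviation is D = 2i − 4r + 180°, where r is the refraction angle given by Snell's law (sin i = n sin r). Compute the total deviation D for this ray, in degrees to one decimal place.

138.3°

sin r = sin 57.6° / 1.335 = 0.8443/1.335 = 0.6325; r = 39.23°.
D = 2·57.6° − 4·39.23° + 180° = 115.20° − 156.93° + 180° = 138.27°.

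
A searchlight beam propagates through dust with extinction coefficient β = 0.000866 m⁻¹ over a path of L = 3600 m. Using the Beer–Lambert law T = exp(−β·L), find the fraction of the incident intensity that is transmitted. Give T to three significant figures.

0.0443

τ = β·L = 0.000866 × 3600 = 3.1176.
T = exp(−3.1176) = 0.0443.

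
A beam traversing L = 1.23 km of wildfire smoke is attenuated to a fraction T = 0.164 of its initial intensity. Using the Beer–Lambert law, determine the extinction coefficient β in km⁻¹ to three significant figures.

Beer–Lambert: T = exp(−βL) ⇒ β = −ln(T)/L = −ln(0.164)/1.23 = 1.8079/1.23 = 1.47 km⁻¹.

1.47 km⁻¹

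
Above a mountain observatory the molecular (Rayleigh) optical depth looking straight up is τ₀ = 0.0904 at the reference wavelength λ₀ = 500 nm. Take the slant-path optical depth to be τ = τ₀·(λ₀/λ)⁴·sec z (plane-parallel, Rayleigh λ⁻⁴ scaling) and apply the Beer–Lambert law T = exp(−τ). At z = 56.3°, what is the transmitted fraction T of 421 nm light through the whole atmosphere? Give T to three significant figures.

0.723

sec 56.3° = 1.8023.
τ = 0.0904 × (500/421)⁴ × 1.8023 = 0.0904 × 1.9895 × 1.8023 = 0.3242.
T = exp(−0.3242) = 0.7231.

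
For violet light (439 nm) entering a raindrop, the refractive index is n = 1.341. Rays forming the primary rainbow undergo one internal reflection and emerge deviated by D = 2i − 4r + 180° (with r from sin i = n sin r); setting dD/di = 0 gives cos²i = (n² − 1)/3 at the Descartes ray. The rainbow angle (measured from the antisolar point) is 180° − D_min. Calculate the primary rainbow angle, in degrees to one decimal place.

cos²i = (1.79828 − 1)/3 = 0.26609; i = arccos(0.51584) = 58.946°.
sin r = sin 58.946°/1.341 = 0.63884; r = 39.705°.
D_min = 2·58.946° − 4·39.705° + 180° = 139.071°.
Rainbow angle = 180° − D_min = 40.929°.

40.9°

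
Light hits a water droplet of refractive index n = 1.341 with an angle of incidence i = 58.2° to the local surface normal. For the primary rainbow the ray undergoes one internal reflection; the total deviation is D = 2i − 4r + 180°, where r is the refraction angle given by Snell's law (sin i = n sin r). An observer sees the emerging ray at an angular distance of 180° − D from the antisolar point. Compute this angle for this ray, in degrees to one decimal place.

sin r = sin 58.2° / 1.341 = 0.8499/1.341 = 0.6338; r = 39.33°.
D = 2·58.2° − 4·39.33° + 180° = 116.40° − 157.32° + 180° = 139.08°.
Angle from antisolar point = 180° − D = 40.92°.

40.9°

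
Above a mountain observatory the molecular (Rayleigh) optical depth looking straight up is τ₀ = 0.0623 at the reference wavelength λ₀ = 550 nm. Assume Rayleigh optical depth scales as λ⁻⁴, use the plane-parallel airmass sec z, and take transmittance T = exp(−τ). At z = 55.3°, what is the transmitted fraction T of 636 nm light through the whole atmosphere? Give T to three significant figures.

0.941

sec 55.3° = 1.7566.
τ = 0.0623 × (550/636)⁴ × 1.7566 = 0.0623 × 0.5593 × 1.7566 = 0.0612.
T = exp(−0.0612) = 0.9406.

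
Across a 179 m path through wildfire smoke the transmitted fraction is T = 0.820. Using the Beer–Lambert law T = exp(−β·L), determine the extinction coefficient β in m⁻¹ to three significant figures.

Beer–Lambert: T = exp(−βL) ⇒ β = −ln(T)/L = −ln(0.820)/179 = 0.1985/179 = 0.001109 m⁻¹.

0.00111 m⁻¹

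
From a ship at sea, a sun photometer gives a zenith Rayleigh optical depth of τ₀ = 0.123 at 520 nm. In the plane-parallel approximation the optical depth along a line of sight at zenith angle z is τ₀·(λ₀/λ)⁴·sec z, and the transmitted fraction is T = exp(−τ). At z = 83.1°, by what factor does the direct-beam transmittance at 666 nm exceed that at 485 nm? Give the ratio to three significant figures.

2.64

Airmass: sec 83.1° = 8.3238.
τ(666 nm) = 0.123 × (520/666)⁴ × 8.3238 = 0.123 × 0.3716 × 8.3238 = 0.3805.
τ(485 nm) = 0.123 × (520/485)⁴ × 8.3238 = 0.123 × 1.3214 × 8.3238 = 1.3529.
T(666)/T(485) = exp(τ_B − τ_A) = exp(0.9724) = 2.6444.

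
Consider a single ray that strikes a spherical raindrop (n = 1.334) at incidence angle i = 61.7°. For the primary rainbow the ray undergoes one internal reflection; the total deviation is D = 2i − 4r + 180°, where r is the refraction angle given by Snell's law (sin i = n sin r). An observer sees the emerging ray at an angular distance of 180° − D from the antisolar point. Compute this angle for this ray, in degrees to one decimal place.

41.8°

sin r = sin 61.7° / 1.334 = 0.8805/1.334 = 0.6600; r = 41.30°.
D = 2·61.7° − 4·41.30° + 180° = 123.40° − 165.21° + 180° = 138.19°.
Angle from antisolar point = 180° − D = 41.81°.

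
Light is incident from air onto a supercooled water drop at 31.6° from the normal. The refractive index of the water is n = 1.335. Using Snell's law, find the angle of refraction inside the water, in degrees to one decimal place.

Snell: sin θ_r = sin θ_i / n = sin 31.6° / 1.335 = 0.5240 / 1.335 = 0.3925.
θ_r = arcsin(0.3925) = 23.11°.

23.1°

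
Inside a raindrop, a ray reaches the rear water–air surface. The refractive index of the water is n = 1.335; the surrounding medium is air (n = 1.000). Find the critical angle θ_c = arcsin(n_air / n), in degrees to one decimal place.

48.5°

sin θ_c = n_air / n = 1.000 / 1.335 = 0.7491.
θ_c = arcsin(0.7491) = 48.51°.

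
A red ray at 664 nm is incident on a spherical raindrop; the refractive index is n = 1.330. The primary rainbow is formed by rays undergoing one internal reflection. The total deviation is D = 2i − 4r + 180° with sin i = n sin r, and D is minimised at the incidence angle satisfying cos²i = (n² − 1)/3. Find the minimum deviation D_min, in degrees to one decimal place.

137.5°

cos²i = (1.76890 − 1)/3 = 0.25630; i = arccos(0.50626) = 59.585°.
sin r = sin 59.585°/1.330 = 0.64841; r = 40.422°.
D_min = 2·59.585° − 4·40.422° + 180° = 137.484°.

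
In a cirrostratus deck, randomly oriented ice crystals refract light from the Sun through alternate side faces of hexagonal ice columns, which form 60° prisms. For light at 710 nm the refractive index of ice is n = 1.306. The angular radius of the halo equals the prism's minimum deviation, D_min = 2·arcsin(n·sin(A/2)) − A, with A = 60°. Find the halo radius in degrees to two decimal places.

n·sin(A/2) = 1.306 × sin 30° = 1.306 × 0.5000 = 0.6530.
D_min = 2·arcsin(0.6530) − 60° = 2 × 40.768° − 60° = 21.536°.

21.54°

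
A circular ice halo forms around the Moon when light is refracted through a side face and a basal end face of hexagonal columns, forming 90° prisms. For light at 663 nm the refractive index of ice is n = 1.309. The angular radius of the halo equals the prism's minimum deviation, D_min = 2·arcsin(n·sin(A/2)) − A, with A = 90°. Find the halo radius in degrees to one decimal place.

n·sin(A/2) = 1.309 × sin 45° = 1.309 × 0.7071 = 0.9256.
D_min = 2·arcsin(0.9256) − 90° = 2 × 67.759° − 90° = 45.519°.

45.5°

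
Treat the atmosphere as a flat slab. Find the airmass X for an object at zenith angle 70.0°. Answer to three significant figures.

2.92

X = sec z = 1/cos 70.0° = 1/0.3420 = 2.9238.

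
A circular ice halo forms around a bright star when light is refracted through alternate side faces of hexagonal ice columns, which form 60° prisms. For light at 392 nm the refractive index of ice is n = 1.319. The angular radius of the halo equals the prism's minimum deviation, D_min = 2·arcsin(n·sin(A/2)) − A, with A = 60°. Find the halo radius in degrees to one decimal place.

22.5°

n·sin(A/2) = 1.319 × sin 30° = 1.319 × 0.5000 = 0.6595.
D_min = 2·arcsin(0.6595) − 60° = 2 × 41.262° − 60° = 22.524°.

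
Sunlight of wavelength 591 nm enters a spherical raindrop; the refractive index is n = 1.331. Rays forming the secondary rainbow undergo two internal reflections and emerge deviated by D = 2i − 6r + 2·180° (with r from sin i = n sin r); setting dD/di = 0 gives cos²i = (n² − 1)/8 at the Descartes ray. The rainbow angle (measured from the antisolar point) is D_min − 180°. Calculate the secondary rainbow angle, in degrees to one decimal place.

50.4°

cos²i = (1.77156 − 1)/8 = 0.09645; i = arccos(0.31056) = 71.907°.
sin r = sin 71.907°/1.331 = 0.71417; r = 45.575°.
D_min = 2·71.907° − 6·45.575° + 360° = 230.365°.
Rainbow angle = D_min − 180° = 50.365°.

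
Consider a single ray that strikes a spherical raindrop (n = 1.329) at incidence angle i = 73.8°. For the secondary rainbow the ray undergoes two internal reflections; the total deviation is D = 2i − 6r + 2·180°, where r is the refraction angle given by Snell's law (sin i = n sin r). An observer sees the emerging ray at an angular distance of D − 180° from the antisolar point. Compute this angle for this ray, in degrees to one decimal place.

sin r = sin 73.8° / 1.329 = 0.9603/1.329 = 0.7226; r = 46.27°.
D = 2·73.8° − 6·46.27° + 2·180° = 147.60° − 277.60° + 360° = 230.00°.
Angle from antisolar point = D − 180° = 50.00°.

50.0°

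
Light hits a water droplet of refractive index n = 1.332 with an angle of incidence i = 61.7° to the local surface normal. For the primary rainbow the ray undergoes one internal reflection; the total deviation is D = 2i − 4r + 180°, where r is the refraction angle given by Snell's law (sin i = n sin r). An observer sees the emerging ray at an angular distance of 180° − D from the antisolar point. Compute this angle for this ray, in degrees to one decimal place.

sin r = sin 61.7° / 1.332 = 0.8805/1.332 = 0.6610; r = 41.38°.
D = 2·61.7° − 4·41.38° + 180° = 123.40° − 165.51° + 180° = 137.89°.
Angle from antisolar point = 180° − D = 42.11°.

42.1°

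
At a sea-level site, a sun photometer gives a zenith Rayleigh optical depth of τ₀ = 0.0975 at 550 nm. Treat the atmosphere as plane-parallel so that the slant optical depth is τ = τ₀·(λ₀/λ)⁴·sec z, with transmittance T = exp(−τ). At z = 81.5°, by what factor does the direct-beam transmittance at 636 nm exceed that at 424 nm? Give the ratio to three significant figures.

Airmass: sec 81.5° = 6.7655.
τ(636 nm) = 0.0975 × (550/636)⁴ × 6.7655 = 0.0975 × 0.5593 × 6.7655 = 0.3689.
τ(424 nm) = 0.0975 × (550/424)⁴ × 6.7655 = 0.0975 × 2.8313 × 6.7655 = 1.8676.
T(636)/T(424) = exp(τ_B − τ_A) = exp(1.4987) = 4.4759.

4.48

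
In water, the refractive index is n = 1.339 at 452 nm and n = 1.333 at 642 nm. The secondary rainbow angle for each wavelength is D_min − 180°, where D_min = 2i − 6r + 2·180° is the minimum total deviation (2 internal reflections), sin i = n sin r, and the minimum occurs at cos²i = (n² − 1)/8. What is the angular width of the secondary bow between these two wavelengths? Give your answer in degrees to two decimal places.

At 452 nm (n = 1.339): cos²i = 0.09912 → i = 71.650°, r = 45.141°, D_min = 232.451°, rainbow angle = 52.451°.
At 642 nm (n = 1.333): cos²i = 0.09711 → i = 71.843°, r = 45.466°, D_min = 230.891°, rainbow angle = 50.891°.
Angular width = |52.451° − 50.891°| = 1.560°.

1.56°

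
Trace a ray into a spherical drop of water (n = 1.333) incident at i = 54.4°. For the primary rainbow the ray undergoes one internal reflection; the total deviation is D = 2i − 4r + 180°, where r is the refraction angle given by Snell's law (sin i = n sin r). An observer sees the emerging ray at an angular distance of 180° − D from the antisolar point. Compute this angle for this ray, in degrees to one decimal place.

sin r = sin 54.4° / 1.333 = 0.8131/1.333 = 0.6100; r = 37.59°.
D = 2·54.4° − 4·37.59° + 180° = 108.80° − 150.35° + 180° = 138.45°.
Angle from antisolar point = 180° − D = 41.55°.

41.6°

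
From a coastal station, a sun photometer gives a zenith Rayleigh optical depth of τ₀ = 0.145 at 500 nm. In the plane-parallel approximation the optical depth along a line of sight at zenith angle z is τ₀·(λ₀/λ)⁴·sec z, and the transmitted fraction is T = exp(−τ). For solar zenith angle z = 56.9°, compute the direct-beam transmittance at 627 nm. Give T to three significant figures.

0.898

sec 56.9° = 1.8312.
τ = 0.145 × (500/627)⁴ × 1.8312 = 0.145 × 0.4044 × 1.8312 = 0.1074.
T = exp(−0.1074) = 0.8982.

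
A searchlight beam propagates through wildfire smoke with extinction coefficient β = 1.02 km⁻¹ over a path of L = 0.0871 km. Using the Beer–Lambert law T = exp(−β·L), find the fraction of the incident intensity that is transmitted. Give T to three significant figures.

τ = β·L = 1.02 × 0.0871 = 0.0888.
T = exp(−0.0888) = 0.9150.

0.915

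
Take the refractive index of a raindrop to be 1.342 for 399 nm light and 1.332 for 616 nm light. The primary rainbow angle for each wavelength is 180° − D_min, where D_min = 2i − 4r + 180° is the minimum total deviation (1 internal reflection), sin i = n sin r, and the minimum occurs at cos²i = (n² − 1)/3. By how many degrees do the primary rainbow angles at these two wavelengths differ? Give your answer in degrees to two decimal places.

At 399 nm (n = 1.342): cos²i = 0.26699 → i = 58.888°, r = 39.641°, D_min = 139.213°, rainbow angle = 40.787°.
At 616 nm (n = 1.332): cos²i = 0.25807 → i = 59.469°, r = 40.290°, D_min = 137.776°, rainbow angle = 42.224°.
Angular width = |40.787° − 42.224°| = 1.437°.

1.44°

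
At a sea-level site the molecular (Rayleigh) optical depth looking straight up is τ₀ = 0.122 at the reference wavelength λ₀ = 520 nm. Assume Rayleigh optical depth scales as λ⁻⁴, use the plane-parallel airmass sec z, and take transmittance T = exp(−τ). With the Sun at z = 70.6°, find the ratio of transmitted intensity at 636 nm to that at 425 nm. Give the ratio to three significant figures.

Airmass: sec 70.6° = 3.0106.
τ(636 nm) = 0.122 × (520/636)⁴ × 3.0106 = 0.122 × 0.4469 × 3.0106 = 0.1641.
τ(425 nm) = 0.122 × (520/425)⁴ × 3.0106 = 0.122 × 2.2411 × 3.0106 = 0.8231.
T(636)/T(425) = exp(τ_B − τ_A) = exp(0.6590) = 1.9329.

1.93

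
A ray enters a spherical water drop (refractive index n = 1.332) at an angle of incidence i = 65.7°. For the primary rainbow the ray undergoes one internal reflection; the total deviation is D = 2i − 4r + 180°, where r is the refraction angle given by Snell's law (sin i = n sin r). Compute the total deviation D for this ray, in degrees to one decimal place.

138.7°

sin r = sin 65.7° / 1.332 = 0.9114/1.332 = 0.6842; r = 43.18°.
D = 2·65.7° − 4·43.18° + 180° = 131.40° − 172.70° + 180° = 138.70°.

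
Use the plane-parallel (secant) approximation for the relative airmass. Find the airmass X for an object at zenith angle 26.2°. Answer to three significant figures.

1.11

X = sec z = 1/cos 26.2° = 1/0.8973 = 1.1145.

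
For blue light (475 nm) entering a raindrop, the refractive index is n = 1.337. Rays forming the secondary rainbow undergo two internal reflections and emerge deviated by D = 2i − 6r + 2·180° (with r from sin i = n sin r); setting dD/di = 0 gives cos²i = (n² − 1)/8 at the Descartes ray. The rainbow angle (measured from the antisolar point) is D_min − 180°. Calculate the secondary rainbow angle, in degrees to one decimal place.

51.9°

cos²i = (1.78757 − 1)/8 = 0.09845; i = arccos(0.31376) = 71.714°.
sin r = sin 71.714°/1.337 = 0.71017; r = 45.249°.
D_min = 2·71.714° − 6·45.249° + 360° = 231.934°.
Rainbow angle = D_min − 180° = 51.934°.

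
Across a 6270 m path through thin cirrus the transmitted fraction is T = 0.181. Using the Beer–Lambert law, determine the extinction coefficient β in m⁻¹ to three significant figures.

Beer–Lambert: T = exp(−βL) ⇒ β = −ln(T)/L = −ln(0.181)/6270 = 1.7093/6270 = 0.0002726 m⁻¹.

0.000273 m⁻¹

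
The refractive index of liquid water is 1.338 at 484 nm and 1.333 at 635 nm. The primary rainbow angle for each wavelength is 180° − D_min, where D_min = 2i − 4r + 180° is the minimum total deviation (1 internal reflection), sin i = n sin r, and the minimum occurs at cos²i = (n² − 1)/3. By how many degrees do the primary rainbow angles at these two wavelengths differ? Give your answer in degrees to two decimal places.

At 484 nm (n = 1.338): cos²i = 0.26341 → i = 59.120°, r = 39.899°, D_min = 138.643°, rainbow angle = 41.357°.
At 635 nm (n = 1.333): cos²i = 0.25896 → i = 59.410°, r = 40.225°, D_min = 137.922°, rainbow angle = 42.078°.
Angular width = |41.357° − 42.078°| = 0.722°.

0.72°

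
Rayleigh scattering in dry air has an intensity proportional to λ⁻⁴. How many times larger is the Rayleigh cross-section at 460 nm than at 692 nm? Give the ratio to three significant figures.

5.12

Rayleigh scattering ∝ λ⁻⁴, so the ratio of coefficients is the inverse fourth power of the wavelength ratio.
σ(460)/σ(692) = (692/460)⁴ = (1.5043)⁴ = 5.121.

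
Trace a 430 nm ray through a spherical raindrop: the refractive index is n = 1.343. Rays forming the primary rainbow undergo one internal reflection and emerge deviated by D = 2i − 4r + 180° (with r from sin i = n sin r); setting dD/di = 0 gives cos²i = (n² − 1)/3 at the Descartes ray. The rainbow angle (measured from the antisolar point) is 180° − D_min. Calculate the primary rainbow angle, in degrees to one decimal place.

cos²i = (1.80365 − 1)/3 = 0.26788; i = arccos(0.51757) = 58.830°.
sin r = sin 58.830°/1.343 = 0.63711; r = 39.577°.
D_min = 2·58.830° − 4·39.577° + 180° = 139.354°.
Rainbow angle = 180° − D_min = 40.646°.

40.6°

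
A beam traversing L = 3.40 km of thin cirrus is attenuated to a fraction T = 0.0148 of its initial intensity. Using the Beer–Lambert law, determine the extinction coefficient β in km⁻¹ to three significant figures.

Beer–Lambert: T = exp(−βL) ⇒ β = −ln(T)/L = −ln(0.0148)/3.40 = 4.2131/3.40 = 1.239 km⁻¹.

1.24 km⁻¹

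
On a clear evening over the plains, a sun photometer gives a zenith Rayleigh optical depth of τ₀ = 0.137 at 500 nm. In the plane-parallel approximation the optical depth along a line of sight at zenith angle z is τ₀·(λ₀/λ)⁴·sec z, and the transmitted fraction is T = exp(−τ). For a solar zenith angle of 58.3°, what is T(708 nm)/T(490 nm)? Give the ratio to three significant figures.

1.24

Airmass: sec 58.3° = 1.9031.
τ(708 nm) = 0.137 × (500/708)⁴ × 1.9031 = 0.137 × 0.2487 × 1.9031 = 0.0649.
τ(490 nm) = 0.137 × (500/490)⁴ × 1.9031 = 0.137 × 1.0842 × 1.9031 = 0.2827.
T(708)/T(490) = exp(τ_B − τ_A) = exp(0.2178) = 1.2434.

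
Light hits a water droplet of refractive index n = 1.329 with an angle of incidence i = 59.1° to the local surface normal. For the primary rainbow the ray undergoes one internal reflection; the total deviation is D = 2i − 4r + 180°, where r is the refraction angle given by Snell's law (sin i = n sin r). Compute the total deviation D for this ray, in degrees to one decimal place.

sin r = sin 59.1° / 1.329 = 0.8581/1.329 = 0.6456; r = 40.21°.
D = 2·59.1° − 4·40.21° + 180° = 118.20° − 160.86° + 180° = 137.34°.

137.3°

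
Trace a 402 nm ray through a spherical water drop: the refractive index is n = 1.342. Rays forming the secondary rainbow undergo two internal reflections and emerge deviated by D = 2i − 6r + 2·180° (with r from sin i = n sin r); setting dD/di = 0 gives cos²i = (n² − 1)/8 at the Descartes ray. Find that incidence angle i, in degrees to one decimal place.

71.6°

cos²i = (1.342² − 1)/8 = (1.80096 − 1)/8 = 0.10012.
cos i = 0.31642, so i = 71.554°.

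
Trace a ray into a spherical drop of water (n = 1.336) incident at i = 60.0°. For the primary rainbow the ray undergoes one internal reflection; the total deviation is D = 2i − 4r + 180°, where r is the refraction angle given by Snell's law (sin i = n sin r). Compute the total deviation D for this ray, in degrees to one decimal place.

sin r = sin 60.0° / 1.336 = 0.8660/1.336 = 0.6482; r = 40.41°.
D = 2·60.0° − 4·40.41° + 180° = 120.00° − 161.63° + 180° = 138.37°.

138.4°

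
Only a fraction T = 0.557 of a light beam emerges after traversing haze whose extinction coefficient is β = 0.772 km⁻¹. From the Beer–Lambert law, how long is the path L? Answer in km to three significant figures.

Beer–Lambert: T = exp(−βL) ⇒ L = −ln(T)/β = −ln(0.557)/0.772 = 0.5852/0.772 = 0.758 km.

0.758 km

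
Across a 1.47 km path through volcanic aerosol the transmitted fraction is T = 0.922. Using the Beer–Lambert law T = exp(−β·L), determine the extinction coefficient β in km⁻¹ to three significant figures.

0.0552 km⁻¹

Beer–Lambert: T = exp(−βL) ⇒ β = −ln(T)/L = −ln(0.922)/1.47 = 0.0812/1.47 = 0.05524 km⁻¹.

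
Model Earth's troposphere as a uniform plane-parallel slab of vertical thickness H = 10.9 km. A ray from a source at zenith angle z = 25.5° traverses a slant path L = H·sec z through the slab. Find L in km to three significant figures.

12.1 km

sec z = 1/cos 25.5° = 1.1079.
L = 10.9 × 1.1079 = 12.076 km.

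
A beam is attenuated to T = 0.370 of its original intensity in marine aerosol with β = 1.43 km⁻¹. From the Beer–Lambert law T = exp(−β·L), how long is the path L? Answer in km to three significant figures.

Beer–Lambert: T = exp(−βL) ⇒ L = −ln(T)/β = −ln(0.370)/1.43 = 0.9943/1.43 = 0.6953 km.

0.695 km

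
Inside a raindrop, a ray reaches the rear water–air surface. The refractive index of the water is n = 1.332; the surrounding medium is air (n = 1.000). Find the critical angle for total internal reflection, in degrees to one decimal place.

48.7°

sin θ_c = n_air / n = 1.000 / 1.332 = 0.7508.
θ_c = arcsin(0.7508) = 48.66°.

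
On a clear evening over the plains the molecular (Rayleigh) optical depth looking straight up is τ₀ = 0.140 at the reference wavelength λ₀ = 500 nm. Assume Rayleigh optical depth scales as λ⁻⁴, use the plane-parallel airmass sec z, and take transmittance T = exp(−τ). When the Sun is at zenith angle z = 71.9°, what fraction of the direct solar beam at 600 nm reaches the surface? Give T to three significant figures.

sec 71.9° = 3.2188.
τ = 0.140 × (500/600)⁴ × 3.2188 = 0.140 × 0.4823 × 3.2188 = 0.2173.
T = exp(−0.2173) = 0.8047.

0.805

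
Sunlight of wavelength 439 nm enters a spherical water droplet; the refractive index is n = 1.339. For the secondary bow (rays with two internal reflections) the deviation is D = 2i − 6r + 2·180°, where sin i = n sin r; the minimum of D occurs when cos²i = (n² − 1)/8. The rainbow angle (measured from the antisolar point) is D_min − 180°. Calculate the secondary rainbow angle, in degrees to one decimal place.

cos²i = (1.79292 − 1)/8 = 0.09912; i = arccos(0.31483) = 71.650°.
sin r = sin 71.650°/1.339 = 0.70885; r = 45.141°.
D_min = 2·71.650° − 6·45.141° + 360° = 232.451°.
Rainbow angle = D_min − 180° = 52.451°.

52.5°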